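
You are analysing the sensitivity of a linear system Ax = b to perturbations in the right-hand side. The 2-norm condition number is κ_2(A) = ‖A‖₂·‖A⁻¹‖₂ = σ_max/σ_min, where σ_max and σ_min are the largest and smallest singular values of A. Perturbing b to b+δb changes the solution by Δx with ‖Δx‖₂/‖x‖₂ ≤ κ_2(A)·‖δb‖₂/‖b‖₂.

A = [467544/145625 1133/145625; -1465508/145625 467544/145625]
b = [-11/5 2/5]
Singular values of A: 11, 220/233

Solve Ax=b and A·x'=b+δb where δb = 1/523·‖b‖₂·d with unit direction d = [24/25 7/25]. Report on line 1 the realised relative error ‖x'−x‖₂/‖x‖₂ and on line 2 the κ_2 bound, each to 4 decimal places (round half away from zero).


0.0021
0.0223

from the listed singular values, σ₁ = 11, σ_n = 220/233
κ_2(A) = 11 / (220/233) = 11.6500
worst-case relative error ≤ 11.6500 × 1/523 = 0.0223
solve Ax = b  →  x = [-0.6804 -2.0080]
‖b‖ = 2.2361, ‖x‖ = 2.1201
δb = ε·‖b‖·d = [0.0041 0.0012]; solving A·Δx = δb gives ‖Δx‖ = 0.0045
realised ‖Δx‖/‖x‖ = 0.0021
realised/bound (from unrounded values) ≈ 0.0959


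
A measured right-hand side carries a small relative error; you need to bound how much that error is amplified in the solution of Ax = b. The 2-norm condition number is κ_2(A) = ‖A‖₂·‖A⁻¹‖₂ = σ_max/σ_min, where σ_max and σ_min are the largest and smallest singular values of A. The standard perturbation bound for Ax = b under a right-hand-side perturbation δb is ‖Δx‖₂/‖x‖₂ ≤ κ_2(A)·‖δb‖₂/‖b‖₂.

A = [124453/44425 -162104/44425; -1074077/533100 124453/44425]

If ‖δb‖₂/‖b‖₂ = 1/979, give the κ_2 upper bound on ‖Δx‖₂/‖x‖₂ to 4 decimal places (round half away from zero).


0.0681

form AᵀA = [135359699521/11367824400 -15030562169/947318700; -15030562169/947318700 1670650241/78943225] with trace 15037333369/454712976 and determinant 6996025/28419561
eigenvalues of AᵀA: λ = (tr ± √(tr²−4·det))/2 = 529/16, 211600/28419561
κ = σ_max/σ_min = (23/4)/(460/5331) = 66.6375
bound on ‖Δx‖/‖x‖: κ·ε = 66.6375·1/979 = 0.0681


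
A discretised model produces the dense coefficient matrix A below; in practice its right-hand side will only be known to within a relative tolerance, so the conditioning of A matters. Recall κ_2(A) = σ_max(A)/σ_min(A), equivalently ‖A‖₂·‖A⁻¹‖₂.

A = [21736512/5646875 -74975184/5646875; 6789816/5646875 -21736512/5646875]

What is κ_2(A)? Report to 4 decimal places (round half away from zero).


180.7000

form AᵀA = [829724088384/51019515625 -2843657445888/51019515625; -2843657445888/51019515625 9750006671616/51019515625] with trace 16927569216/81631225 and determinant 107495424/81631225
eigenvalues of AᵀA: λ = (tr ± √(tr²−4·det))/2 = 5184/25, 20736/3265249
so κ_2 = √((5184/25) / (20736/3265249)) = 180.7000


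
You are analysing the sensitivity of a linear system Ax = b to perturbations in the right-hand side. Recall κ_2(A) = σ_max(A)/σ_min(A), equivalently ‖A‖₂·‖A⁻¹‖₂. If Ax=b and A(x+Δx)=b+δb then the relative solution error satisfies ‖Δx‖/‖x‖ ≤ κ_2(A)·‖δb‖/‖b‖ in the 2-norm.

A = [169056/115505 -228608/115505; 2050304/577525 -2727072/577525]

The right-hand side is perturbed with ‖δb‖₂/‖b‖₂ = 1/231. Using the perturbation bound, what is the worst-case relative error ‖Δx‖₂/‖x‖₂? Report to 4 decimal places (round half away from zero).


1.5385

AᵀA = [29102040064/1973580625 -38801866752/1973580625; -38801866752/1973580625 51736462336/1973580625]; tr = 3233540096/78943225, det = 1048576/78943225
char-poly roots: 1024/25 and 1024/3157729
κ = σ_max/σ_min = (32/5)/(32/1777) = 355.4000
worst-case relative error ≤ 355.4000 × 1/231 = 1.5385


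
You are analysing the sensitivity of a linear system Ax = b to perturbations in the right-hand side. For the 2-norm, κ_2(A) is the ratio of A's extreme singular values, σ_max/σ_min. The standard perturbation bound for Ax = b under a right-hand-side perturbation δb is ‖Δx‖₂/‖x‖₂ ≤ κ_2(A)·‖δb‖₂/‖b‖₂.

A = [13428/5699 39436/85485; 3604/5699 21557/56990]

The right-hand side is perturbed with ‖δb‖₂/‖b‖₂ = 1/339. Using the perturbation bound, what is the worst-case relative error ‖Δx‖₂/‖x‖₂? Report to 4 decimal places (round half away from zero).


AᵀA = [193300000/32478601 43072250/32478601; 43072250/32478601 416125225/1169229636]; tr = 4387225/695556, det = 62500/173889
solving λ² − 4387225/695556·λ + 62500/173889 = 0 gives λ = 25/4, 10000/173889
σ_max=√(25/4)=(5/2), σ_min=√(10000/173889)=(100/417) → κ = 10.4250
κ_2(A)·‖δb‖/‖b‖ = 0.0308

0.0308


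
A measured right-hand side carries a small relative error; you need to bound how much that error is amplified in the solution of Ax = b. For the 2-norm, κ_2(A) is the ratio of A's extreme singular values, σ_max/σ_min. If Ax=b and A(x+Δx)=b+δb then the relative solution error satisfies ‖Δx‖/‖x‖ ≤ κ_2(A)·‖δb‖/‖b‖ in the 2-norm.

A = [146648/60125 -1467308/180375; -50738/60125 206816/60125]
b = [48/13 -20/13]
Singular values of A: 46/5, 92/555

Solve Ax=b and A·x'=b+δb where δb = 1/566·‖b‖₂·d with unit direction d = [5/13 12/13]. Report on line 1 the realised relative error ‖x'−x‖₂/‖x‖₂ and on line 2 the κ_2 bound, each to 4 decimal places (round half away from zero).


0.0981
0.0981

σ_max = 46/5, σ_min = 92/555
κ = σ_max/σ_min = (46/5)/(92/555) = 55.5000
κ_2(A)·‖δb‖/‖b‖ = 0.0981
solve Ax = b  →  x = [0.1217 -0.4174]
‖b‖₂ = 4.0000 and ‖x‖₂ = 0.4348
δb = ε·‖b‖·d = [0.0027 0.0065]; solving A·Δx = δb gives ‖Δx‖ = 0.0426
dividing the unrounded norms, ‖Δx‖/‖x‖ = 0.0981
realised/bound = 1 exactly: the bound is attained for this b and d


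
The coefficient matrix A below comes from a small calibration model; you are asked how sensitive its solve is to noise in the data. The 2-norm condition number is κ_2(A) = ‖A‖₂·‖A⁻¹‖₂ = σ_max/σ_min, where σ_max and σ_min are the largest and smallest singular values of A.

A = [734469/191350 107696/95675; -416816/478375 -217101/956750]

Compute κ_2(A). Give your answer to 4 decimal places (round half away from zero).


AᵀA = [14181060110449/915370562500 1033987753008/228842640625; 1033987753008/228842640625 1206975685801/915370562500]; tr = 12310428637/732296450, det = 2825761/234334864
char-poly roots: 1681/100 and 42025/58583716
κ = σ_max/σ_min = (41/10)/(205/7654) = 153.0800

153.0800


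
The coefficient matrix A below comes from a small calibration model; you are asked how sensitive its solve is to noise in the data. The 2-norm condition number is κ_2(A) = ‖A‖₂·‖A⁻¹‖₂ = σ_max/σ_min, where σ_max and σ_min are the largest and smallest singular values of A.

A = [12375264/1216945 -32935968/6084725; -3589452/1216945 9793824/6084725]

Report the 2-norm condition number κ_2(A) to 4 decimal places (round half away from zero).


M = AᵀA = [6641252989200/59238205321 -3541966081920/59238205321; -3541966081920/59238205321 1889115162624/59238205321]. tr(M)=29516844816/204976489, det(M)=33177600/204976489
solving λ² − 29516844816/204976489·λ + 33177600/204976489 = 0 gives λ = 144, 230400/204976489
σ_max=√144=12, σ_min=√(230400/204976489)=(480/14317) → κ = 357.9250

357.9250


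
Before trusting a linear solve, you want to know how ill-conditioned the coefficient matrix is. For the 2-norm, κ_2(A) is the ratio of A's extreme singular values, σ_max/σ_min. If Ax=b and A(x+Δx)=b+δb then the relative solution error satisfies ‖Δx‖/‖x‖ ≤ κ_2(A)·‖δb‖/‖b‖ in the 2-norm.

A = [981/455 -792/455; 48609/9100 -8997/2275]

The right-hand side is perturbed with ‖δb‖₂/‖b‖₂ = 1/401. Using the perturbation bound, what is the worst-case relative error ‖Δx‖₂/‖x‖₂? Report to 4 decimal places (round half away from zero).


form AᵀA = [16259049/490000 -3047517/122500; -3047517/122500 571761/30625] with trace 1016289/19600 and determinant 729/1225
char-poly roots: 1296/25 and 9/784
κ_2(A) = √(λ_max/λ_min) = √((1296/25) / (9/784)) = 67.2000
κ_2(A)·‖δb‖/‖b‖ = 0.1676

0.1676


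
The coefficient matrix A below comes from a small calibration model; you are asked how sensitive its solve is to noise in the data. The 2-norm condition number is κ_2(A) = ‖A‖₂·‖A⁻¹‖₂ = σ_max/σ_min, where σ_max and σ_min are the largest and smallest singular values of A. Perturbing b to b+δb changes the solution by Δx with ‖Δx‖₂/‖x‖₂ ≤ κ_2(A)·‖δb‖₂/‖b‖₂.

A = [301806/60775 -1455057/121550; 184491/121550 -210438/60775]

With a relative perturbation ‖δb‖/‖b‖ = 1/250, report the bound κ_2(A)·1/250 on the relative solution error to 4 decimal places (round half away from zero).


0.7480

form AᵀA = [637415001/23639044 -382375080/5909761; -382375080/5909761 3670923969/23639044] with trace 12746565/69938 and determinant 531441/559504
char-poly roots: 729/4 and 729/139876
κ = σ_max/σ_min = (27/2)/(27/374) = 187.0000
perturbation bound = 187.0000·1/250 = 0.7480


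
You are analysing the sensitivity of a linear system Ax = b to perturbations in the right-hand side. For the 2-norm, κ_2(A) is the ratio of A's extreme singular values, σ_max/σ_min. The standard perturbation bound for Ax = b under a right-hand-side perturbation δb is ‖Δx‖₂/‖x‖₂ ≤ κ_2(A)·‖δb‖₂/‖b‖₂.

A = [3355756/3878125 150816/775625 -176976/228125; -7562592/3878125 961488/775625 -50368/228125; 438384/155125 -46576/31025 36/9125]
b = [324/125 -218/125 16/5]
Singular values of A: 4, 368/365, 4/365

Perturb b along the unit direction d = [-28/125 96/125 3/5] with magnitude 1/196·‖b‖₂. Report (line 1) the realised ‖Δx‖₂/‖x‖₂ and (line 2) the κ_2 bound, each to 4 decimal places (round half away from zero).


σ_max = 4, σ_min = 4/365
condition number: 4 ÷ (4/365) = 365.0000
κ_2(A)·‖δb‖/‖b‖ = 1.8622
solve Ax = b  →  x = [1.4425 0.5796 -1.5870]
2-norm of b is 4.4721; of x, 2.2215
re-solving with b+δb shifts x by Δx of norm 2.0821
realised ‖Δx‖/‖x‖ = 0.9372
realised/bound (from unrounded values) ≈ 0.5033

0.9372
1.8622


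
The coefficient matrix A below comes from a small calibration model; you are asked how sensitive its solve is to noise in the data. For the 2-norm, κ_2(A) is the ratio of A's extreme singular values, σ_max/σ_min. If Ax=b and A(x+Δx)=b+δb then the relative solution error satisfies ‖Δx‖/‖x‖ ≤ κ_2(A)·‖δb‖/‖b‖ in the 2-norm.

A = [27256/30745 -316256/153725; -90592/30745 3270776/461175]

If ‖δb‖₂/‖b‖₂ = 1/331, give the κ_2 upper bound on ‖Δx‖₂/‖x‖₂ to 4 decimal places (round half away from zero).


0.8574

form AᵀA = [357992000/37810201 -2577326080/113430603; -2577326080/113430603 18557018176/340291809] with trace 128869504/2013561 and determinant 102400/2013561
char-poly roots: 64 and 1600/2013561
κ_2(A) = √(λ_max/λ_min) = √(64 / (1600/2013561)) = 283.8000
κ_2(A)·‖δb‖/‖b‖ = 0.8574


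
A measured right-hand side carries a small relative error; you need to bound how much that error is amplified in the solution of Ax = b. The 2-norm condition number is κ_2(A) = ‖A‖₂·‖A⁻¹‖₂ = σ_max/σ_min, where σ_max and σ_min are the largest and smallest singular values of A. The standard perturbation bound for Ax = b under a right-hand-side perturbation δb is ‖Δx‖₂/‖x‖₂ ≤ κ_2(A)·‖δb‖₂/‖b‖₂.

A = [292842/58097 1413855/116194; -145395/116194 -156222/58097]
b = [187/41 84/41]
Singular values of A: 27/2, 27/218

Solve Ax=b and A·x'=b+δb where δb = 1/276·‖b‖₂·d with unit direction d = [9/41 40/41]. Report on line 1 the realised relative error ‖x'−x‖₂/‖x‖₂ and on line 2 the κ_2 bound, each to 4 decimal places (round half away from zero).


from the listed singular values, σ₁ = 27/2, σ_n = 27/218
condition number: (27/2) ÷ (27/218) = 109.0000
perturbation bound = 109.0000·1/276 = 0.3949
solve Ax = b  →  x = [-22.2450 9.5897]
2-norm of b is 5.0000; of x, 24.2240
δb = ε·‖b‖·d = [0.0040 0.0177]; solving A·Δx = δb gives ‖Δx‖ = 0.1463
realised ‖Δx‖/‖x‖ = 0.0060
tightness: 0.0060 against a bound of 0.3949 (unrounded ratio ≈ 0.0153)

0.0060
0.3949


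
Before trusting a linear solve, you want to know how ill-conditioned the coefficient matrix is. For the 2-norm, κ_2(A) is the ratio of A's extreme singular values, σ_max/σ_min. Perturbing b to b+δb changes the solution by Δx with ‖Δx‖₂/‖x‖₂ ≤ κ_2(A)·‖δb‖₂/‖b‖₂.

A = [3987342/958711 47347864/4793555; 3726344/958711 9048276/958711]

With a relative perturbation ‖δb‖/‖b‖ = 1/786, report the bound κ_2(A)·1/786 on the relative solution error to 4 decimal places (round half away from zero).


0.3235

AᵀA = [35415619300/1092897481 424943010288/5464487405; 424943010288/5464487405 5099408667856/27322437025]; tr = 35413012724/161671225, det = 119946304/161671225
char-poly roots: 5476/25 and 21904/6466849
κ_2(A) = √(λ_max/λ_min) = √((5476/25) / (21904/6466849)) = 254.3000
bound on ‖Δx‖/‖x‖: κ·ε = 254.3000·1/786 = 0.3235


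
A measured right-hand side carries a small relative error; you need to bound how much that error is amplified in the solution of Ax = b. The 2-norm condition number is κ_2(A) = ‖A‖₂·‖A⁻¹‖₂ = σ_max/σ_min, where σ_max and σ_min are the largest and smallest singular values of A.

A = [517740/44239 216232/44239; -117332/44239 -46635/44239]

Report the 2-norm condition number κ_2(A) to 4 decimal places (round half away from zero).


269.7500

form AᵀA = [167651104/1164241 69853500/1164241; 69853500/1164241 29108329/1164241] with trace 1164257/6889 and determinant 2704/6889
solving λ² − 1164257/6889·λ + 2704/6889 = 0 gives λ = 169, 16/6889
κ_2(A) = √(λ_max/λ_min) = √(169 / (16/6889)) = 269.7500


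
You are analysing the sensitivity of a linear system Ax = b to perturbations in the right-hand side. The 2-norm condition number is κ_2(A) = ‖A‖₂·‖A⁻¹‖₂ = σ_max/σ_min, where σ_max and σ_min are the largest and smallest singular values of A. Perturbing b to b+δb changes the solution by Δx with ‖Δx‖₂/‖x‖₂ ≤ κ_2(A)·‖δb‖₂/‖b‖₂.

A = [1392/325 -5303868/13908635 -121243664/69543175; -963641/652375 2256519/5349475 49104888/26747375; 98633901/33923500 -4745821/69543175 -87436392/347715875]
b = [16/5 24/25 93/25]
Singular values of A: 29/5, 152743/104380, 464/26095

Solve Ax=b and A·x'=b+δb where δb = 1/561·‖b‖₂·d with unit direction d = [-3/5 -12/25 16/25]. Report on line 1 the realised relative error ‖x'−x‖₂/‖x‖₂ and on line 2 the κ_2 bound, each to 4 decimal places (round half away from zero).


σ_max = 29/5, σ_min = 464/26095
condition number: (29/5) ÷ (464/26095) = 326.1875
κ_2(A)·‖δb‖/‖b‖ = 0.5814
solve Ax = b  →  x = [1.4251 0.3572 1.5875]
2-norm of b is 5.0000; of x, 2.1630
Δx = A⁻¹·δb where δb = 1/561·5.0000·d; ‖Δx‖ = 0.5012
dividing the unrounded norms, ‖Δx‖/‖x‖ = 0.2317
so the bound overstates the realised error by a factor of ≈ 2.5091 (computed from the unrounded values)

0.2317
0.5814


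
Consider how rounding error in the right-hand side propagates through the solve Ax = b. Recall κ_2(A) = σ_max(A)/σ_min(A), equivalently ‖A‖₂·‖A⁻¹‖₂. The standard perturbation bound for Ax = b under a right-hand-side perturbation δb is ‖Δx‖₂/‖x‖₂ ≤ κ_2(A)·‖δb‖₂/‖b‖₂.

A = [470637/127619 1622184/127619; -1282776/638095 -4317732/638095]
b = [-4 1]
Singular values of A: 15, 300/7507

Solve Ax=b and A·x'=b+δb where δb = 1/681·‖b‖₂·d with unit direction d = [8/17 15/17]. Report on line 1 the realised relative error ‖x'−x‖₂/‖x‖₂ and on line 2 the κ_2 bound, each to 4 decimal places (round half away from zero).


0.0061
0.5512

largest singular value 15, smallest 300/7507
κ_2(A) = 15 / (300/7507) = 375.3500
κ_2(A)·‖δb‖/‖b‖ = 0.5512
solve Ax = b  →  x = [23.9477 -7.2625]
‖b‖ = 4.1231, ‖x‖ = 25.0248
with δb = [0.0028 0.0053], A·Δx = δb → ‖Δx‖ = 0.1515
realised ‖Δx‖/‖x‖ = 0.0061
realised/bound (from unrounded values) ≈ 0.0110


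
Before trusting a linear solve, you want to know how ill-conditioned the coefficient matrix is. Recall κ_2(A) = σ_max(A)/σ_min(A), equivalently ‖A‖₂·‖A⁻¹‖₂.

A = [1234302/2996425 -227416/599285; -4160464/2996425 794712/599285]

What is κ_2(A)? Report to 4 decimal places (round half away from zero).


AᵀA = [30132739396/14365700449 -28696565520/14365700449; -28696565520/14365700449 27331408000/14365700449]; tr = 68328356/17081689, det = 6400/17081689
solving λ² − 68328356/17081689·λ + 6400/17081689 = 0 gives λ = 4, 1600/17081689
σ_max=√4=2, σ_min=√(1600/17081689)=(40/4133) → κ = 206.6500

206.6500


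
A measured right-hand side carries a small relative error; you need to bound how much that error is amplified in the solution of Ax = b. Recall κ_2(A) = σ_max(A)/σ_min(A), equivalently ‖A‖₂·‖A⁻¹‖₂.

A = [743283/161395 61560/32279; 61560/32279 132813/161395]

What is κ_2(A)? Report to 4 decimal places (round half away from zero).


M = AᵀA = [3829647681/154132225 63825408/6165289; 63825408/6165289 664971201/154132225]. tr(M)=26595378/912025, det(M)=531441/22800625
λ_max, λ_min = (26595378/912025 ± √28289463238656/33271584025)/2 = 729/25, 729/912025
so κ_2 = √((729/25) / (729/912025)) = 191.0000

191.0000


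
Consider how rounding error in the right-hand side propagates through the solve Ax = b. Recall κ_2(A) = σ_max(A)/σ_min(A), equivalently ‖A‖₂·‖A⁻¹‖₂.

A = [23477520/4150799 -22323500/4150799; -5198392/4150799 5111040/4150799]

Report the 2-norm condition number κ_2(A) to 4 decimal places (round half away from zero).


279.2800

form AᵀA = [343972174144/10249335121 -327584537280/10249335121; -327584537280/10249335121 311993683600/10249335121] with trace 779983184/12187081 and determinant 640000/12187081
λ_max, λ_min = (779983184/12187081 ± √608342568395417856/148524943300561)/2 = 64, 10000/12187081
σ_max=√64=8, σ_min=√(10000/12187081)=(100/3491) → κ = 279.2800


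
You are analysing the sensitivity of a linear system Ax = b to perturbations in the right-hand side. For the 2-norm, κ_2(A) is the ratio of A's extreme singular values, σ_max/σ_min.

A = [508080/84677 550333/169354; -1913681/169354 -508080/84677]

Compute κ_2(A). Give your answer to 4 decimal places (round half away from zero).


293.0000

AᵀA = [16244830849/99241444 2165945040/24810361; 2165945040/24810361 4620925801/99241444]; tr = 36099925/171698, det = 707281/1373584
eigenvalues of AᵀA: λ = (tr ± √(tr²−4·det))/2 = 841/4, 841/343396
κ = σ_max/σ_min = (29/2)/(29/586) = 293.0000


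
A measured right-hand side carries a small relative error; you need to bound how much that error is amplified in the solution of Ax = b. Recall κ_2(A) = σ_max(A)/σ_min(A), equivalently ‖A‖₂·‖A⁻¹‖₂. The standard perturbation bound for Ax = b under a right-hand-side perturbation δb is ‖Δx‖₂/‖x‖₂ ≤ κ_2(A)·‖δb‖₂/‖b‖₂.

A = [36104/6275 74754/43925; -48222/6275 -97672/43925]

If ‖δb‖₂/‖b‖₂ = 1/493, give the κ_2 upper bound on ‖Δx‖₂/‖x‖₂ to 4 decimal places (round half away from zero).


0.7128

form AᵀA = [145154404/1575025 296354304/11025175; 296354304/11025175 605119204/77176225] with trace 308707400/3087049 and determinant 250000/3087049
λ_max, λ_min = (308707400/3087049 ± √95297171765760000/9529871528401)/2 = 100, 2500/3087049
κ_2(A) = √(λ_max/λ_min) = √(100 / (2500/3087049)) = 351.4000
κ_2(A)·‖δb‖/‖b‖ = 0.7128


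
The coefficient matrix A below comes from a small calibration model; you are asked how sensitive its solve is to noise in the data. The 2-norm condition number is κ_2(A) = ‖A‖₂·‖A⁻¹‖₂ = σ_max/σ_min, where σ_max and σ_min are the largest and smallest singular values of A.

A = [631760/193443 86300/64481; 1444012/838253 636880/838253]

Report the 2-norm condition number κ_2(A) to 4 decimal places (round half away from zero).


form AᵀA = [298331950864/21882397329 41429125120/7294132443; 41429125120/7294132443 5758739600/2431377481] with trace 2071956256/129481641 and determinant 4000000/129481641
char-poly roots: 16 and 250000/129481641
σ_max=√16=4, σ_min=√(250000/129481641)=(500/11379) → κ = 91.0320

91.0320


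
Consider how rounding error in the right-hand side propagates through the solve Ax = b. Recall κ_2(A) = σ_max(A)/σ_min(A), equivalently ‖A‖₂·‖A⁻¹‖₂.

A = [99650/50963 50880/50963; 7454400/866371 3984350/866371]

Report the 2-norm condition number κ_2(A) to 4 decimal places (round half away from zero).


AᵀA = [34763762500/446519161 18540288000/446519161; 18540288000/446519161 9888876100/446519161]; tr = 154507400/1545049, det = 250000/1545049
solving λ² − 154507400/1545049·λ + 250000/1545049 = 0 gives λ = 100, 2500/1545049
κ = σ_max/σ_min = 10/(50/1243) = 248.6000

248.6000


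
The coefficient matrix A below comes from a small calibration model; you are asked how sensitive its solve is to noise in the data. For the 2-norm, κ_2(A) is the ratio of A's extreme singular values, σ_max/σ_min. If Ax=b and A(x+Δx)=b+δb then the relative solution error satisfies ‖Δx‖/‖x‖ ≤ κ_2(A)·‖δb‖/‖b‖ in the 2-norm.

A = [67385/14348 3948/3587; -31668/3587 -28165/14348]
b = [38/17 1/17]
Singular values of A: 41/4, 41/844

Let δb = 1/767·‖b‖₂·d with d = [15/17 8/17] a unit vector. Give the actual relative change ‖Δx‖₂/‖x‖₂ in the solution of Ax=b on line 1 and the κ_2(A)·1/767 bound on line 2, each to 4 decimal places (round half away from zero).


0.0015
0.2751

from the listed singular values, σ₁ = 41/4, σ_n = 41/844
κ_2(A) = (41/4) / (41/844) = 211.0000
perturbation bound = 211.0000·1/767 = 0.2751
solve Ax = b  →  x = [-8.9423 40.1880]
‖b‖₂ = 2.2361 and ‖x‖₂ = 41.1708
δb = ε·‖b‖·d = [0.0026 0.0014]; solving A·Δx = δb gives ‖Δx‖ = 0.0600
relative error = 0.0015
tightness: 0.0015 against a bound of 0.2751 (unrounded ratio ≈ 0.0053)


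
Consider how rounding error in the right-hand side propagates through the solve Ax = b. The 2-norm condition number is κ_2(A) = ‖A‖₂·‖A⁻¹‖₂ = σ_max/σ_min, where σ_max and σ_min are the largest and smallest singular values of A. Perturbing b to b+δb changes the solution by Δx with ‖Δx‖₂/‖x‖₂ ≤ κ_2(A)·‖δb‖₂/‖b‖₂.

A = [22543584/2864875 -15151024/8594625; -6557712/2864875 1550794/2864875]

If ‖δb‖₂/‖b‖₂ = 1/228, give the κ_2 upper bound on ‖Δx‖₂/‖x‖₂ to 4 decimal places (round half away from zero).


form AᵀA = [881946825984/13132014025 -7937437088/525280561; -7937437088/525280561 401917098436/118188126225] with trace 4960998532/70308225 and determinant 9834496/195300625
char-poly roots: 1764/25 and 50176/70308225
κ = σ_max/σ_min = (42/5)/(224/8385) = 314.4375
bound on ‖Δx‖/‖x‖: κ·ε = 314.4375·1/228 = 1.3791

1.3791


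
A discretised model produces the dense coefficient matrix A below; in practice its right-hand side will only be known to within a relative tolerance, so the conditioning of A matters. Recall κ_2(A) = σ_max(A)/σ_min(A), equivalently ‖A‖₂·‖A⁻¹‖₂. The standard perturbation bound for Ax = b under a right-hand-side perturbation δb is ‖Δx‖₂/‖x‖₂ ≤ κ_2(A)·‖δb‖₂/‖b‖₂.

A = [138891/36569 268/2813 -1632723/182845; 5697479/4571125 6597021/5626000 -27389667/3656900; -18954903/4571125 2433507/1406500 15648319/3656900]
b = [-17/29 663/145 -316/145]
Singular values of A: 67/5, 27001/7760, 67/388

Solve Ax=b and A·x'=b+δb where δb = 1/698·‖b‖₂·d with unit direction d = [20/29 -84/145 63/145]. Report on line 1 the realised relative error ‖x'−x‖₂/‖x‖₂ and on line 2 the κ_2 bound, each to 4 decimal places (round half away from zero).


σ_max = 67/5, σ_min = 67/388
κ = σ_max/σ_min = (67/5)/(67/388) = 77.6000
worst-case relative error ≤ 77.6000 × 1/698 = 0.1112
solve Ax = b  →  x = [-12.9555 -18.3589 -5.6407]
2-norm of b is 5.0990; of x, 23.1670
with δb = [0.0050 -0.0042 0.0032], A·Δx = δb → ‖Δx‖ = 0.0423
relative error = 0.0018
tightness: 0.0018 against a bound of 0.1112 (unrounded ratio ≈ 0.0164)

0.0018
0.1112


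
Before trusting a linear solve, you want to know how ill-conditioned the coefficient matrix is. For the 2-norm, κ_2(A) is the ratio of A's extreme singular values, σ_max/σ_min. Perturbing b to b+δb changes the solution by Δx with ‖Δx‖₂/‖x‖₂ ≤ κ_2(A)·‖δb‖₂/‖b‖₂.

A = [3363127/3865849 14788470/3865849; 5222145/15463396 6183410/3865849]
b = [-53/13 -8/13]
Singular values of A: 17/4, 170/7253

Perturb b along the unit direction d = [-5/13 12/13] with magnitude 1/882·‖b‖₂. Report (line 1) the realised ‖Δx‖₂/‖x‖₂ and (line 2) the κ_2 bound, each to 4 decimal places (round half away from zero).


from the listed singular values, σ₁ = 17/4, σ_n = 170/7253
κ_2(A) = (17/4) / (170/7253) = 181.3250
worst-case relative error ≤ 181.3250 × 1/882 = 0.2056
solve Ax = b  →  x = [-41.8307 8.4472]
2-norm of b is 4.1231; of x, 42.6751
with δb = [-0.0018 0.0043], A·Δx = δb → ‖Δx‖ = 0.1994
relative error = 0.0047
realised/bound (from unrounded values) ≈ 0.0227

0.0047
0.2056


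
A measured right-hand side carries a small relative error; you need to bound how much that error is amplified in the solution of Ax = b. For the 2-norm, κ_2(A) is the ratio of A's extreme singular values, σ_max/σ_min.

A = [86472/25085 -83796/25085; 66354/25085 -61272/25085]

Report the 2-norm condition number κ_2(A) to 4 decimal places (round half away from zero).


form AᵀA = [475210404/25170289 -452466000/25170289; -452466000/25170289 431041104/25170289] with trace 1077588/29929 and determinant 5184/29929
eigenvalues of AᵀA: λ = (tr ± √(tr²−4·det))/2 = 36, 144/29929
κ_2(A) = √(λ_max/λ_min) = √(36 / (144/29929)) = 86.5000

86.5000


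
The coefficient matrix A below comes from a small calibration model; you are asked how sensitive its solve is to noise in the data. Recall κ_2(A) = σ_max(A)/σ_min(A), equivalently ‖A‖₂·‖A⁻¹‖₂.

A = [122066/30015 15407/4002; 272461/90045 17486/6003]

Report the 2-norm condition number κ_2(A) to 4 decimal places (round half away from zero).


AᵀA = [287359961/11183589 91222565/3727863; 91222565/3727863 115842125/4970484]; tr = 75586861/1542564, det = 60025/1542564
λ_max, λ_min = (75586861/1542564 ± √5713003186216921/2379503694096)/2 = 49, 1225/1542564
so κ_2 = √(49 / (1225/1542564)) = 248.4000

248.4000


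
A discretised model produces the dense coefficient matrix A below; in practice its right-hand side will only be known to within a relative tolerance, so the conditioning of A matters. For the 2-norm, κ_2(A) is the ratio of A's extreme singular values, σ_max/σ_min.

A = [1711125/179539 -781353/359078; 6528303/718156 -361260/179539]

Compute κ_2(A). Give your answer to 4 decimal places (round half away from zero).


302.0000

form AᵀA = [106380404649/613255696 -2991914415/76656962; -2991914415/76656962 1346667849/153313924] with trace 66488445/364816 and determinant 531441/1459264
eigenvalues of AᵀA: λ = (tr ± √(tr²−4·det))/2 = 729/4, 729/364816
κ_2(A) = √(λ_max/λ_min) = √((729/4) / (729/364816)) = 302.0000


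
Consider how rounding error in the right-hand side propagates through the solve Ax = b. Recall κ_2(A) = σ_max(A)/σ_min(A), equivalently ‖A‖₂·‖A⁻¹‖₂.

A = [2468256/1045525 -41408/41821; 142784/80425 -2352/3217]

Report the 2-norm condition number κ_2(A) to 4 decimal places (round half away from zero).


form AᵀA = [381509456896/43724901025 -31792094208/8744980205; -31792094208/8744980205 2649514240/1748996041] with trace 2649392384/258727225 and determinant 262144/258727225
solving λ² − 2649392384/258727225·λ + 262144/258727225 = 0 gives λ = 256/25, 1024/10349089
so κ_2 = √((256/25) / (1024/10349089)) = 321.7000

321.7000


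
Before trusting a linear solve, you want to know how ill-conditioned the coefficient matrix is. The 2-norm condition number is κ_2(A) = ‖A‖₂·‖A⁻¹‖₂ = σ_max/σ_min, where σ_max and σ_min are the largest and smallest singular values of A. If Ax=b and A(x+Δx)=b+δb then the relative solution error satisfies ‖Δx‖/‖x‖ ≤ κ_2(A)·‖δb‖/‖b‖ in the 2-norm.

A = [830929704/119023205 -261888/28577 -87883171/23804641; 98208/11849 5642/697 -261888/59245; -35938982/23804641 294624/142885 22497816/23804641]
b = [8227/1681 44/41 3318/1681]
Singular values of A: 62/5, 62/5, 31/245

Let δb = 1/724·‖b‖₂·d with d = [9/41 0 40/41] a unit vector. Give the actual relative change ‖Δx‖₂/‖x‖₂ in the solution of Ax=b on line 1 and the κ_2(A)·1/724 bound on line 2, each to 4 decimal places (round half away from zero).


largest singular value 62/5, smallest 31/245
condition number: (62/5) ÷ (31/245) = 98.0000
worst-case relative error ≤ 98.0000 × 1/724 = 0.1354
solve Ax = b  →  x = [11.4170 -0.2087 20.7819]
‖b‖ = 5.3852, ‖x‖ = 23.7124
with δb = [0.0016 0.0000 0.0073], A·Δx = δb → ‖Δx‖ = 0.0588
relative error = 0.0025
tightness: 0.0025 against a bound of 0.1354 (unrounded ratio ≈ 0.0183)

0.0025
0.1354


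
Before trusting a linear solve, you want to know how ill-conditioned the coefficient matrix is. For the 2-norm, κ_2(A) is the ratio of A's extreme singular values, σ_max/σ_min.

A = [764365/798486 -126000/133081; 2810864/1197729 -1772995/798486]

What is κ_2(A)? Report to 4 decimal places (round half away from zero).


127.0800

M = AᵀA = [218118996361/33953958756 -17308987360/2829496563; -17308987360/2829496563 21982528225/3772662084]. tr(M)=247301873/20186658, det(M)=1500625/161493264
eigenvalues of AᵀA: λ = (tr ± √(tr²−4·det))/2 = 49/4, 30625/40373316
so κ_2 = √((49/4) / (30625/40373316)) = 127.0800


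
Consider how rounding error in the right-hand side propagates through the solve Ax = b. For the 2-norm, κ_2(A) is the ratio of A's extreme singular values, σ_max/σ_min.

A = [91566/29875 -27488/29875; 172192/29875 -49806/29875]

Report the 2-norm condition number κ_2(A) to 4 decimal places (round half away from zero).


239.0000

form AᵀA = [7606883444/178503125 -2218632192/178503125; -2218632192/178503125 647245556/178503125] with trace 66033032/1428025 and determinant 1336336/35700625
char-poly roots: 1156/25 and 1156/1428025
so κ_2 = √((1156/25) / (1156/1428025)) = 239.0000


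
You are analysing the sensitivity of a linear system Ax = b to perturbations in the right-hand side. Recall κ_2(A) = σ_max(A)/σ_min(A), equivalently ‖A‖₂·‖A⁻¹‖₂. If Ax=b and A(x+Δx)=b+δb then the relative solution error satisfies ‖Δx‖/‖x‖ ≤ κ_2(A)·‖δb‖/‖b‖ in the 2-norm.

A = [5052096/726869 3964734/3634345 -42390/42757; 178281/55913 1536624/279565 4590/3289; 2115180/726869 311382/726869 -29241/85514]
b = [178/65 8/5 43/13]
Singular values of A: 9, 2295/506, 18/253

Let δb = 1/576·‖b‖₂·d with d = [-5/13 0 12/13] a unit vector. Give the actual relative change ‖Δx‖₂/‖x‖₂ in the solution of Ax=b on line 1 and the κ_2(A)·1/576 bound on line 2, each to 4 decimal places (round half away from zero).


0.0040
0.2196

σ_max = 9, σ_min = 18/253
κ = σ_max/σ_min = 9/(18/253) = 126.5000
κ_2(A)·‖δb‖/‖b‖ = 0.2196
solve Ax = b  →  x = [5.5759 -9.5104 25.8639]
‖b‖ = 4.5826, ‖x‖ = 28.1155
re-solving with b+δb shifts x by Δx of norm 0.1118
relative error = 0.0040
so the bound overstates the realised error by a factor of ≈ 55.2177 (computed from the unrounded values)


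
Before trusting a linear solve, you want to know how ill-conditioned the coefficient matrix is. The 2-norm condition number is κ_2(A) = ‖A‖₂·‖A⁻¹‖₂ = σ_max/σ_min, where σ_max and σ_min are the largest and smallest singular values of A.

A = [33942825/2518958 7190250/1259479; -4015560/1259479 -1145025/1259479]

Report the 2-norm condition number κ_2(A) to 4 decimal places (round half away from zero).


37.8080

form AᵀA = [723744353025/3774627844 75328147125/943656961; 75328147125/943656961 31535263125/943656961] with trace 5028907725/22335076 and determinant 791015625/22335076
char-poly roots: 225 and 3515625/22335076
σ_max=√225=15, σ_min=√(3515625/22335076)=(1875/4726) → κ = 37.8080


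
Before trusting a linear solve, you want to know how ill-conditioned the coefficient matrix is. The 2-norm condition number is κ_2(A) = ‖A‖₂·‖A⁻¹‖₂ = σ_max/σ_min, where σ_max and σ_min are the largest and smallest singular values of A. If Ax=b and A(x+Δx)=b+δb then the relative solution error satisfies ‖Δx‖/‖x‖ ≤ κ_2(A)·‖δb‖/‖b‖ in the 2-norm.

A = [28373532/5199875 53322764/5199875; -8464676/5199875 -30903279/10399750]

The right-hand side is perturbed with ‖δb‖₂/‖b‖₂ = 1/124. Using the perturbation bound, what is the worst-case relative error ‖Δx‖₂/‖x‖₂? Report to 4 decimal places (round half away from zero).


form AᵀA = [1402732892704/43261920025 105199889454/1730476801; 105199889454/1730476801 19725250072561/173047680100] with trace 87668448593/598780900 and determinant 857435524/3742380625
solving λ² − 87668448593/598780900·λ + 857435524/3742380625 = 0 gives λ = 14641/100, 234256/149695225
κ = σ_max/σ_min = (121/10)/(484/12235) = 305.8750
worst-case relative error ≤ 305.8750 × 1/124 = 2.4667

2.4667


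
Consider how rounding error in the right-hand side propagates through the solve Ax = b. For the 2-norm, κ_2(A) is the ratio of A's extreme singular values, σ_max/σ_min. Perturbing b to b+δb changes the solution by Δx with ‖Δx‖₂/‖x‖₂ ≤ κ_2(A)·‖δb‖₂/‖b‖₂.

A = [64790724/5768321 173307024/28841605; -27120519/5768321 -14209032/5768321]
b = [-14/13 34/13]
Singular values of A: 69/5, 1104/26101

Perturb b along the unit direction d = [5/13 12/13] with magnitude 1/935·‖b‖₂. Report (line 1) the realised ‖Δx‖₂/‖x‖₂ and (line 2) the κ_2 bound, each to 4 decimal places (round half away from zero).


σ_max = 69/5, σ_min = 1104/26101
condition number: (69/5) ÷ (1104/26101) = 326.2625
κ_2(A)·‖δb‖/‖b‖ = 0.3489
solve Ax = b  →  x = [-22.3794 41.6533]
‖b‖₂ = 2.8284 and ‖x‖₂ = 47.2846
Δx = A⁻¹·δb where δb = 1/935·2.8284·d; ‖Δx‖ = 0.0715
realised ‖Δx‖/‖x‖ = 0.0015
tightness: 0.0015 against a bound of 0.3489 (unrounded ratio ≈ 0.0043)

0.0015
0.3489


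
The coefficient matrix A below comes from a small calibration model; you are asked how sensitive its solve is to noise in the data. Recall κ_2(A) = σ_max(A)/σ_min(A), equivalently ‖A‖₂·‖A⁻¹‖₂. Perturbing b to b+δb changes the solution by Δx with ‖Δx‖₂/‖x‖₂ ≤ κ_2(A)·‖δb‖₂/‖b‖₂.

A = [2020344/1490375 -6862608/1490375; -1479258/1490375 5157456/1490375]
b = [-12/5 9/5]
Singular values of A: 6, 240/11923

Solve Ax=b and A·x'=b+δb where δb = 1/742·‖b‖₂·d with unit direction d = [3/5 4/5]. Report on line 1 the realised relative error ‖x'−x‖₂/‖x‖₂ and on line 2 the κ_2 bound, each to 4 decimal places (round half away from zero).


0.4017
0.4017

from the listed singular values, σ₁ = 6, σ_n = 240/11923
κ_2(A) = 6 / (240/11923) = 298.0750
κ_2(A)·‖δb‖/‖b‖ = 0.4017
solve Ax = b  →  x = [-0.1400 0.4800]
‖b‖₂ = 3.0000 and ‖x‖₂ = 0.5000
Δx = A⁻¹·δb where δb = 1/742·3.0000·d; ‖Δx‖ = 0.2009
realised ‖Δx‖/‖x‖ = 0.4017
realised/bound = 1 exactly: the bound is attained for this b and d


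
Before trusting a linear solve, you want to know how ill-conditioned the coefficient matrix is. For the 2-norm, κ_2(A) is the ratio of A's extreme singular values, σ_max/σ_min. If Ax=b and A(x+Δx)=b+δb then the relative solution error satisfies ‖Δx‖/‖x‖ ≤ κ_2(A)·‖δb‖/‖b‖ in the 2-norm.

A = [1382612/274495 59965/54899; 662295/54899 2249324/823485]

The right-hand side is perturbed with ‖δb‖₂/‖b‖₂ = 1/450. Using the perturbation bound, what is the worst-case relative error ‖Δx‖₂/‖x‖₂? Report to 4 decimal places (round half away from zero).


0.6867

form AᵀA = [76198122001/445843225 685775552/17833729; 685775552/17833729 34724933329/4012589025] with trace 428618698/2387025 and determinant 20151121/59675625
eigenvalues of AᵀA: λ = (tr ± √(tr²−4·det))/2 = 4489/25, 4489/2387025
κ_2(A) = √(λ_max/λ_min) = √((4489/25) / (4489/2387025)) = 309.0000
bound on ‖Δx‖/‖x‖: κ·ε = 309.0000·1/450 = 0.6867


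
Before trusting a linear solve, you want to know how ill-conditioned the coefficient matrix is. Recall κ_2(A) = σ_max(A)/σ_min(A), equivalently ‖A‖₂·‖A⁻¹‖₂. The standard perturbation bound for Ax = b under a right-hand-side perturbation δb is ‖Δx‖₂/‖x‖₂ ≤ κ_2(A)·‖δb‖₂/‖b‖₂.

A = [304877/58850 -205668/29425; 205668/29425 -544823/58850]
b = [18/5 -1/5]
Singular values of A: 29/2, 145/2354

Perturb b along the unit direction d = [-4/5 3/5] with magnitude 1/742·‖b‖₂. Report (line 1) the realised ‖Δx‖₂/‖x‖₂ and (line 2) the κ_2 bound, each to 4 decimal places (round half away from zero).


σ_max = 29/2, σ_min = 145/2354
κ = σ_max/σ_min = (29/2)/(145/2354) = 235.4000
perturbation bound = 235.4000·1/742 = 0.3173
solve Ax = b  →  x = [-38.8800 -29.3324]
‖b‖ = 3.6056, ‖x‖ = 48.7036
Δx = A⁻¹·δb where δb = 1/742·3.6056·d; ‖Δx‖ = 0.0789
realised ‖Δx‖/‖x‖ = 0.0016
tightness: 0.0016 against a bound of 0.3173 (unrounded ratio ≈ 0.0051)

0.0016
0.3173


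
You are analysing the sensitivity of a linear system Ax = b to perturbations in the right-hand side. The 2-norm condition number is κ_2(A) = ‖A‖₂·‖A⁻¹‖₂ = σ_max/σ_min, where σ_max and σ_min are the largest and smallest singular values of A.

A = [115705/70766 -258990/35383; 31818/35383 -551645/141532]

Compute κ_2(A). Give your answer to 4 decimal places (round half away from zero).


form AᵀA = [17437187521/5007826756 -38742558255/2503913378; -38742558255/2503913378 1377525327625/20031307024] with trace 860960189/11916304 and determinant 2088025/47665216
solving λ² − 860960189/11916304·λ + 2088025/47665216 = 0 gives λ = 289/4, 7225/11916304
κ_2(A) = √(λ_max/λ_min) = √((289/4) / (7225/11916304)) = 345.2000

345.2000


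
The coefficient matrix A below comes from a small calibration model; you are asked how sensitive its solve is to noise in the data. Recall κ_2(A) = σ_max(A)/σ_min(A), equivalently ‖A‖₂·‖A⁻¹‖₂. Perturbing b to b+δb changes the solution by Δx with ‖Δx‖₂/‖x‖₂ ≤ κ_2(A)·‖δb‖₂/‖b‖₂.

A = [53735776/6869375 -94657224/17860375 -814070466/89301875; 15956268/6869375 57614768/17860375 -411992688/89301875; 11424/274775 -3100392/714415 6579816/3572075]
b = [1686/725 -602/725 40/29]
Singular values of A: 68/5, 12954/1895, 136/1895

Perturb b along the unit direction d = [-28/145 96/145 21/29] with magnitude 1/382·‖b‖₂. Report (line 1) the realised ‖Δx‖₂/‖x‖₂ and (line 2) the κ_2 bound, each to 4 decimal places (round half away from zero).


from the listed singular values, σ₁ = 68/5, σ_n = 136/1895
κ_2(A) = (68/5) / (136/1895) = 189.5000
worst-case relative error ≤ 189.5000 × 1/382 = 0.4961
solve Ax = b  →  x = [0.0882 -0.3153 0.0039]
‖b‖₂ = 2.8284 and ‖x‖₂ = 0.3275
re-solving with b+δb shifts x by Δx of norm 0.1032
dividing the unrounded norms, ‖Δx‖/‖x‖ = 0.3151
so the bound overstates the realised error by a factor of ≈ 1.5745 (computed from the unrounded values)

0.3151
0.4961
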